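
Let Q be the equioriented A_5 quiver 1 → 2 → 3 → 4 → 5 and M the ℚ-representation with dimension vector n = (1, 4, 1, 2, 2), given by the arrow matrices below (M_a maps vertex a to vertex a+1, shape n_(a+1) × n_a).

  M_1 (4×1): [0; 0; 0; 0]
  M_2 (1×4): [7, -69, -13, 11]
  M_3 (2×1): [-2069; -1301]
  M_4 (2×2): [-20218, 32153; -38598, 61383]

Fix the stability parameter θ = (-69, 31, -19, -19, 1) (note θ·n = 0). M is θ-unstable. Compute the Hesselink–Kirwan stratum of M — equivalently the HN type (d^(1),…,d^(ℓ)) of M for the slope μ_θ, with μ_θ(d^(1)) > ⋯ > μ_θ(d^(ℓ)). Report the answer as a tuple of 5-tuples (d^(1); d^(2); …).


Barcode: M ≅ I[1,1], I[2,2]^3, I[2,5], I[4,4], I[5,5]. HN layers by μ_θ (5 steps, strictly decreasing):
  μ^(1)=31; μ^(2)=1; μ^(3)=-7/3; μ^(4)=-19; μ^(5)=-69

((0, 3, 0, 0, 0); (0, 0, 0, 0, 2); (0, 1, 1, 1, 0); (0, 0, 0, 1, 0); (1, 0, 0, 0, 0))


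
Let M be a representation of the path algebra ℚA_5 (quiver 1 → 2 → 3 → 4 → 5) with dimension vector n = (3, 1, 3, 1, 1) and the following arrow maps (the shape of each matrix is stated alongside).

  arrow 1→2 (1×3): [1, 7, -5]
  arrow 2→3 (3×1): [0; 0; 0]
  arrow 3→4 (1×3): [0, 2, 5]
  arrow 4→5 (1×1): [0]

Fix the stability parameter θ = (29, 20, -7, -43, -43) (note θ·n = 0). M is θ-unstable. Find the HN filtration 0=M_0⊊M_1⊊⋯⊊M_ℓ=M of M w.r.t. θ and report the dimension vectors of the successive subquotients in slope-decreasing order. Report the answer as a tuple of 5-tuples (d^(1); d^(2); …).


Interval decomposition of M: I[1,1]^2, I[1,2], I[3,3]^2, I[3,4], I[5,5].
HN type (ℓ=5): μ^(1)=29; μ^(2)=49/2; μ^(3)=-7; μ^(4)=-25; μ^(5)=-43

((2, 0, 0, 0, 0); (1, 1, 0, 0, 0); (0, 0, 2, 0, 0); (0, 0, 1, 1, 0); (0, 0, 0, 0, 1))


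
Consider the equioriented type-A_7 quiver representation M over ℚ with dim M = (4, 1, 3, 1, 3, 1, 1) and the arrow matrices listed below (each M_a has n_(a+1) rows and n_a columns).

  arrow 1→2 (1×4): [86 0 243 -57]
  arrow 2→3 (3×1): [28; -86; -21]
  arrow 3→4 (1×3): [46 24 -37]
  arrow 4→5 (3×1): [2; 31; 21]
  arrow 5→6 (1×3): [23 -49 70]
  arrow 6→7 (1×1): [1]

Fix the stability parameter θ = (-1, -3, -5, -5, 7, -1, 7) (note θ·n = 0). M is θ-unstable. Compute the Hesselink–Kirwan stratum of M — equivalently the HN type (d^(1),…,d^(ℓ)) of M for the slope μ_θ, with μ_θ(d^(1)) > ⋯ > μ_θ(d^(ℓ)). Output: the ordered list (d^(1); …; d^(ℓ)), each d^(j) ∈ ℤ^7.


Via rank(M_{q-1}∘⋯∘M_p): M ≅ I[1,1]^3, I[1,7], I[3,3]^2, I[5,5]^2.
μ_θ-semistable layers: μ^(1)=7; μ^(2)=3; μ^(3)=-1; μ^(4)=-7/2; μ^(5)=-5

((0, 0, 0, 0, 2, 0, 1); (0, 0, 0, 0, 1, 1, 0); (3, 0, 0, 0, 0, 0, 0); (1, 1, 1, 1, 0, 0, 0); (0, 0, 2, 0, 0, 0, 0))


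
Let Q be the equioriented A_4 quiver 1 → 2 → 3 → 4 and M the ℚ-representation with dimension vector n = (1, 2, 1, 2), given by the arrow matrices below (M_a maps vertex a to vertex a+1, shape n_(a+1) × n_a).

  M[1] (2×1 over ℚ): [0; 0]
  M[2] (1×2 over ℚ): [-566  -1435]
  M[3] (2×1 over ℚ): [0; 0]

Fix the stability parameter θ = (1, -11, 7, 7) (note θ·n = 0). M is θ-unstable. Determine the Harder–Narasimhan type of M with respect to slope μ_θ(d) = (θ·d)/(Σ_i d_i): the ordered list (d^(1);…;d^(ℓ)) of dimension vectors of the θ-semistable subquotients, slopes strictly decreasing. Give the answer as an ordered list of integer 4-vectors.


Barcode: M ≅ I[1,1], I[2,2], I[2,3], I[4,4]^2. HN layers by μ_θ (3 steps, strictly decreasing):
  μ^(1)=7; μ^(2)=1; μ^(3)=-11

((0, 0, 1, 2); (1, 0, 0, 0); (0, 2, 0, 0))


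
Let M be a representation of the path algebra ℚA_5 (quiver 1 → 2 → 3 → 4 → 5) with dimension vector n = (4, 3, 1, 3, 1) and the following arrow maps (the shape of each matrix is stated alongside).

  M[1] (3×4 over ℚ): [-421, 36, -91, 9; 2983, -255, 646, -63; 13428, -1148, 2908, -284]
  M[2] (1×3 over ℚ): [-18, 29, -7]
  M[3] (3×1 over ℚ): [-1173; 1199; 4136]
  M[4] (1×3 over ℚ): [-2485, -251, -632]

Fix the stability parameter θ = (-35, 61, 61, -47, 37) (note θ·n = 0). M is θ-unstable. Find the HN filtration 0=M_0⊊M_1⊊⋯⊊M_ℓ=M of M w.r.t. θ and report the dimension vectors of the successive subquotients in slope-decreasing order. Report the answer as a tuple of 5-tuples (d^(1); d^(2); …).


Interval decomposition of M: I[1,1], I[1,2]^2, I[1,5], I[4,4]^2.
HN type (ℓ=5): μ^(1)=61; μ^(2)=37; μ^(3)=25; μ^(4)=-35; μ^(5)=-47

((0, 2, 0, 0, 0); (0, 0, 0, 0, 1); (0, 1, 1, 1, 0); (4, 0, 0, 0, 0); (0, 0, 0, 2, 0))


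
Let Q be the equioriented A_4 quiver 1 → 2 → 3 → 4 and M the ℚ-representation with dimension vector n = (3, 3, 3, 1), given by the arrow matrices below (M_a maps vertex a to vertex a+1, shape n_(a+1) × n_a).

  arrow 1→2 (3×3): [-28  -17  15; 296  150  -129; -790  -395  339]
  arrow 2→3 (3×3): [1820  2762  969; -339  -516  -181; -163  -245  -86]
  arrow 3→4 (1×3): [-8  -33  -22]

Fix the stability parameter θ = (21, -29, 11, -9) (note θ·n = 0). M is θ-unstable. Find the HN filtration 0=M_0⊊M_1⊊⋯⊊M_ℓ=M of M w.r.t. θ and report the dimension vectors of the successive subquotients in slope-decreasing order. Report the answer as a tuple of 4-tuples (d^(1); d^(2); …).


Via rank(M_{q-1}∘⋯∘M_p): M ≅ I[1,3]^2, I[1,4].
μ_θ-semistable layers: μ^(1)=11; μ^(2)=1; μ^(3)=-4

((0, 0, 2, 0); (0, 0, 1, 1); (3, 3, 0, 0))


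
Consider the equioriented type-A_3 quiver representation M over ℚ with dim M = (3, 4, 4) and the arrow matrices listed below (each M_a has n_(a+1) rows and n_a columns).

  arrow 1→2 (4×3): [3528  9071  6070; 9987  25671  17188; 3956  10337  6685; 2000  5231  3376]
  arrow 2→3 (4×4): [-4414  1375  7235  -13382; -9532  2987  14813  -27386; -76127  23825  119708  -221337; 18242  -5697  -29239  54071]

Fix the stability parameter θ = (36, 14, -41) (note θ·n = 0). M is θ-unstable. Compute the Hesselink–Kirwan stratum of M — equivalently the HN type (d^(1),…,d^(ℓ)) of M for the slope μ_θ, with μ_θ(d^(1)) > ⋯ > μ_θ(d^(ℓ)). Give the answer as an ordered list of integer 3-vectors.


Interval decomposition of M: I[1,3]^3, I[2,3].
HN type (ℓ=2): μ^(1)=3; μ^(2)=-27/2

((3, 3, 3); (0, 1, 1))


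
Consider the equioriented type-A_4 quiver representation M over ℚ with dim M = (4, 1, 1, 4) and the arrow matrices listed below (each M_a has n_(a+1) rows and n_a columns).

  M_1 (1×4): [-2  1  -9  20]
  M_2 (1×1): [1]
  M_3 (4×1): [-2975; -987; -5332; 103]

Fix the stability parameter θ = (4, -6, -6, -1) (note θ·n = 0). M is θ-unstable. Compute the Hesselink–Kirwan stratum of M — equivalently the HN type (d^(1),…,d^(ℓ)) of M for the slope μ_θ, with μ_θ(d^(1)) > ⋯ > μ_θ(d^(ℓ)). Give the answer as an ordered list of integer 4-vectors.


Via rank(M_{q-1}∘⋯∘M_p): M ≅ I[1,1]^3, I[1,4], I[4,4]^3.
μ_θ-semistable layers: μ^(1)=4; μ^(2)=-1; μ^(3)=-8/3

((3, 0, 0, 0); (0, 0, 0, 4); (1, 1, 1, 0))


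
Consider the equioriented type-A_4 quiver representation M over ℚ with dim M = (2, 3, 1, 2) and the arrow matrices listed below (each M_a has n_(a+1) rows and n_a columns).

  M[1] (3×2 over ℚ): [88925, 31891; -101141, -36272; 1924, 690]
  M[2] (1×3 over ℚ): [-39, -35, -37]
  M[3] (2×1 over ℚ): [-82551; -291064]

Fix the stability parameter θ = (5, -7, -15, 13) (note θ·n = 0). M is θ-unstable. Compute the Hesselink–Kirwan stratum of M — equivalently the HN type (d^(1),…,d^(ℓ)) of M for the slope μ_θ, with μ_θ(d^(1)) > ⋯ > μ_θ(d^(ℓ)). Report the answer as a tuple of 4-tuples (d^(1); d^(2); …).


Barcode: M ≅ I[1,2], I[1,4], I[2,2], I[4,4]. HN layers by μ_θ (4 steps, strictly decreasing):
  μ^(1)=13; μ^(2)=-1; μ^(3)=-17/3; μ^(4)=-7

((0, 0, 0, 2); (1, 1, 0, 0); (1, 1, 1, 0); (0, 1, 0, 0))


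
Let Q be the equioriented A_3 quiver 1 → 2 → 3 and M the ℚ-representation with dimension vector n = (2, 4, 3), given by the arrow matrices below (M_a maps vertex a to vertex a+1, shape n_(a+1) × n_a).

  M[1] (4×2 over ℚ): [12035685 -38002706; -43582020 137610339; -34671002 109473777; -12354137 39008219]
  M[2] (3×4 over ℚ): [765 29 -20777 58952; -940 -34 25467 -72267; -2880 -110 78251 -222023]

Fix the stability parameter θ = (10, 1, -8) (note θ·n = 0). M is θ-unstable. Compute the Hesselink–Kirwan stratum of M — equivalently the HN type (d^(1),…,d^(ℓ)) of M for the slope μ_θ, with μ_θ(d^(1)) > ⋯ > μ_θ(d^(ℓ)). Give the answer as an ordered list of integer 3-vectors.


Via rank(M_{q-1}∘⋯∘M_p): M ≅ I[1,2], I[1,3], I[2,2], I[2,3], I[3,3].
μ_θ-semistable layers: μ^(1)=11/2; μ^(2)=1; μ^(3)=-7/2; μ^(4)=-8

((1, 1, 0); (1, 2, 1); (0, 1, 1); (0, 0, 1))


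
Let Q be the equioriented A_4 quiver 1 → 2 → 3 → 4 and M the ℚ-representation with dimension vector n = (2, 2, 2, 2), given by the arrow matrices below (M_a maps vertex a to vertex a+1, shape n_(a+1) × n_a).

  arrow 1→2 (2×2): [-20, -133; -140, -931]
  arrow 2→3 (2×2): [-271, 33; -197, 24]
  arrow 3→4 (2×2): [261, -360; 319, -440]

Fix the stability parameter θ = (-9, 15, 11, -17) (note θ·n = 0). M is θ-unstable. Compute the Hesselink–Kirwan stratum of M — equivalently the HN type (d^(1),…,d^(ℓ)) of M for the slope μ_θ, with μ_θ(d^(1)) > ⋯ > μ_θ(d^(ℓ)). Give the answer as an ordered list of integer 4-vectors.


Via rank(M_{q-1}∘⋯∘M_p): M ≅ I[1,1], I[1,3], I[2,4], I[4,4].
μ_θ-semistable layers: μ^(1)=13; μ^(2)=3; μ^(3)=-9; μ^(4)=-17

((0, 1, 1, 0); (0, 1, 1, 1); (2, 0, 0, 0); (0, 0, 0, 1))


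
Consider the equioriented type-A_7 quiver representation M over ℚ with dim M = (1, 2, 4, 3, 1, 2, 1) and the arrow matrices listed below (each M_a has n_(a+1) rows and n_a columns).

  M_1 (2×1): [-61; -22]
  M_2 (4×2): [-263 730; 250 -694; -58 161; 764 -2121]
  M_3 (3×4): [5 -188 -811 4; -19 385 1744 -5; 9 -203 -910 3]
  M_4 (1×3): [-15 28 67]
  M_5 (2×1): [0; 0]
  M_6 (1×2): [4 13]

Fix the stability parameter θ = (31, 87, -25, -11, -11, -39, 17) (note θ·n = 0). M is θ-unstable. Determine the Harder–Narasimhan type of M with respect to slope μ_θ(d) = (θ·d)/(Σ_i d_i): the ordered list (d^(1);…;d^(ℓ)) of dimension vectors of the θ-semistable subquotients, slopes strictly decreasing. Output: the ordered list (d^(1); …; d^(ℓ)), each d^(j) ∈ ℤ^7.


Interval decomposition of M: I[1,4], I[2,4], I[3,3], I[3,5], I[6,6], I[6,7].
HN type (ℓ=5): μ^(1)=41/2; μ^(2)=17; μ^(3)=-11; μ^(4)=-25; μ^(5)=-39

((1, 1, 1, 1, 0, 0, 0); (0, 1, 1, 1, 0, 0, 1); (0, 0, 0, 1, 1, 0, 0); (0, 0, 2, 0, 0, 0, 0); (0, 0, 0, 0, 0, 2, 0))


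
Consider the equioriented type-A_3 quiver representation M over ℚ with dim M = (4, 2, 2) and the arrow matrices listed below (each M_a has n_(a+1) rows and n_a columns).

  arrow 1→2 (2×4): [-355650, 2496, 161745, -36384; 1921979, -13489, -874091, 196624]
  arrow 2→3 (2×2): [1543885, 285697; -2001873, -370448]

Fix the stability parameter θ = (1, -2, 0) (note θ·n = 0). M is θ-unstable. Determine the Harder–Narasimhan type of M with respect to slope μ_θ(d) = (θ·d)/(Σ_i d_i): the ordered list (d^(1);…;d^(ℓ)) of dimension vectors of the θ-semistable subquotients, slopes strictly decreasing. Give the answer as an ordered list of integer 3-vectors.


Via rank(M_{q-1}∘⋯∘M_p): M ≅ I[1,1]^2, I[1,3]^2.
μ_θ-semistable layers: μ^(1)=1; μ^(2)=0; μ^(3)=-1/2

((2, 0, 0); (0, 0, 2); (2, 2, 0))


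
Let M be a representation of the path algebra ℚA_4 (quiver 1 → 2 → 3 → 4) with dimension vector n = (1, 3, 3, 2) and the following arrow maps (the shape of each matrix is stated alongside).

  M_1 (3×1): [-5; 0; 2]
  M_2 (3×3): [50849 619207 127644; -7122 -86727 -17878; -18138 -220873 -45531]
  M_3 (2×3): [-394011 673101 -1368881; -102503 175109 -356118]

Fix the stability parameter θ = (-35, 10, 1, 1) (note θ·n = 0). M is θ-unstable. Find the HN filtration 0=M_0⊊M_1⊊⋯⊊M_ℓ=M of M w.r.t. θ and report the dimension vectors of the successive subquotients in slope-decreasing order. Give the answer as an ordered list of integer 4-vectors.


Interval decomposition of M: I[1,4], I[2,3], I[2,4].
HN type (ℓ=3): μ^(1)=11/2; μ^(2)=4; μ^(3)=-35

((0, 1, 1, 0); (0, 2, 2, 2); (1, 0, 0, 0))


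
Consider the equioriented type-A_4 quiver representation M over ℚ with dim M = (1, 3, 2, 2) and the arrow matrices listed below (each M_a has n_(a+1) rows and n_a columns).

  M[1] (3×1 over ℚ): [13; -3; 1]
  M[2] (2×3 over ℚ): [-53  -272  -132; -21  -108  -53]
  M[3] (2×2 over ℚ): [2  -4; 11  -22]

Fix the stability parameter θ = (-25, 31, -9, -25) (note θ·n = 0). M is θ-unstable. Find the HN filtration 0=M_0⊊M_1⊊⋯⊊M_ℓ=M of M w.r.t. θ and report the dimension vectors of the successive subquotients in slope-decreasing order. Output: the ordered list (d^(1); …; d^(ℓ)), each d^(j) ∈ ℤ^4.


Interval decomposition of M: I[1,4], I[2,2], I[2,3], I[4,4].
HN type (ℓ=4): μ^(1)=31; μ^(2)=11; μ^(3)=-1; μ^(4)=-25

((0, 1, 0, 0); (0, 1, 1, 0); (0, 1, 1, 1); (1, 0, 0, 1))


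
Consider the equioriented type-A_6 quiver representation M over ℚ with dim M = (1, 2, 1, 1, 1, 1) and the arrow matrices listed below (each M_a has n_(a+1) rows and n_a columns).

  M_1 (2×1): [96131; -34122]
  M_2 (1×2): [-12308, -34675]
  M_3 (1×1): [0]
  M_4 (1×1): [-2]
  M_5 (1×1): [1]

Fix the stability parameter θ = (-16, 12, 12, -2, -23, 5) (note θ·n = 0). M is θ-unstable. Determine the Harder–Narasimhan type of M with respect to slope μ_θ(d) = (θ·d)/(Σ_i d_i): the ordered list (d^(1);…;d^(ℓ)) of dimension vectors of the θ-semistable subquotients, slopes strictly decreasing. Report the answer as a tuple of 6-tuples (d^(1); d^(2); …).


Interval decomposition of M: I[1,3], I[2,2], I[4,6].
HN type (ℓ=4): μ^(1)=12; μ^(2)=5; μ^(3)=-25/2; μ^(4)=-16

((0, 2, 1, 0, 0, 0); (0, 0, 0, 0, 0, 1); (0, 0, 0, 1, 1, 0); (1, 0, 0, 0, 0, 0))


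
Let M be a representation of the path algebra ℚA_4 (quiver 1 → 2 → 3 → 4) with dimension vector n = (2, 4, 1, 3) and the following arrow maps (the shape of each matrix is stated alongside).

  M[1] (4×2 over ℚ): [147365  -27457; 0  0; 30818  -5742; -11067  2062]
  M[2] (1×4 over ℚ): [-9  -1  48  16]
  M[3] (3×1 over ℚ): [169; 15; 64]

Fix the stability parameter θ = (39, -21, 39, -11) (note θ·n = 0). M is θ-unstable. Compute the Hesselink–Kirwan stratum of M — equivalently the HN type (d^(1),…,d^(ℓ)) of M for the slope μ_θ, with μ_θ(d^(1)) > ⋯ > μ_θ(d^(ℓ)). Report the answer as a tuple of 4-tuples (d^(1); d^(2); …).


Barcode: M ≅ I[1,2], I[1,4], I[2,2]^2, I[4,4]^2. HN layers by μ_θ (4 steps, strictly decreasing):
  μ^(1)=14; μ^(2)=9; μ^(3)=-11; μ^(4)=-21

((0, 0, 1, 1); (2, 2, 0, 0); (0, 0, 0, 2); (0, 2, 0, 0))


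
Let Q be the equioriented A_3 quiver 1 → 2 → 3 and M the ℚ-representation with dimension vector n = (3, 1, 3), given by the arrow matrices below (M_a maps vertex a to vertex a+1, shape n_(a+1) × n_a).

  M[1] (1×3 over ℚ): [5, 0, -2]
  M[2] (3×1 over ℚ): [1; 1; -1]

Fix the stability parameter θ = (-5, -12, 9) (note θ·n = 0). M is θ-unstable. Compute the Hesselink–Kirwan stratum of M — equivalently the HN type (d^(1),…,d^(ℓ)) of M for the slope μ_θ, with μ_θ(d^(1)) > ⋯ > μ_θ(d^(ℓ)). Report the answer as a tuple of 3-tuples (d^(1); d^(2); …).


Via rank(M_{q-1}∘⋯∘M_p): M ≅ I[1,1]^2, I[1,3], I[3,3]^2.
μ_θ-semistable layers: μ^(1)=9; μ^(2)=-5; μ^(3)=-17/2

((0, 0, 3); (2, 0, 0); (1, 1, 0))


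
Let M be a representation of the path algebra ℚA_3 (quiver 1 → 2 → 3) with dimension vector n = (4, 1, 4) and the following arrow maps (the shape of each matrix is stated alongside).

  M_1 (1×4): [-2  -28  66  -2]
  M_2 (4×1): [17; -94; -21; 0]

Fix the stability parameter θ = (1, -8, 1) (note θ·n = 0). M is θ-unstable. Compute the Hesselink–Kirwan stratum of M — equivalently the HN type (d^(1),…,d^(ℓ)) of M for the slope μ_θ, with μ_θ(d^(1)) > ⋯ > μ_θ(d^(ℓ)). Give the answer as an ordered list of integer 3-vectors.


Via rank(M_{q-1}∘⋯∘M_p): M ≅ I[1,1]^3, I[1,3], I[3,3]^3.
μ_θ-semistable layers: μ^(1)=1; μ^(2)=-7/2

((3, 0, 4); (1, 1, 0))


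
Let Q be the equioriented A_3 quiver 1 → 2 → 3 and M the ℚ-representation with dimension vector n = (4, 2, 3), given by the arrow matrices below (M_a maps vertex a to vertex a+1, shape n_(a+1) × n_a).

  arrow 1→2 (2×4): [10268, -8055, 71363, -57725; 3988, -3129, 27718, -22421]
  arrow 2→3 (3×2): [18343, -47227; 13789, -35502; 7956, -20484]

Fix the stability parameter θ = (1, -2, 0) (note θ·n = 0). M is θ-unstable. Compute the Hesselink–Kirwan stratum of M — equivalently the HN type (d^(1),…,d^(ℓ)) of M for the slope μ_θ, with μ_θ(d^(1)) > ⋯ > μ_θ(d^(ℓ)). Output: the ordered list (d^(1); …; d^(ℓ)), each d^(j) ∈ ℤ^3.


Via rank(M_{q-1}∘⋯∘M_p): M ≅ I[1,1]^2, I[1,3]^2, I[3,3].
μ_θ-semistable layers: μ^(1)=1; μ^(2)=0; μ^(3)=-1/2

((2, 0, 0); (0, 0, 3); (2, 2, 0))


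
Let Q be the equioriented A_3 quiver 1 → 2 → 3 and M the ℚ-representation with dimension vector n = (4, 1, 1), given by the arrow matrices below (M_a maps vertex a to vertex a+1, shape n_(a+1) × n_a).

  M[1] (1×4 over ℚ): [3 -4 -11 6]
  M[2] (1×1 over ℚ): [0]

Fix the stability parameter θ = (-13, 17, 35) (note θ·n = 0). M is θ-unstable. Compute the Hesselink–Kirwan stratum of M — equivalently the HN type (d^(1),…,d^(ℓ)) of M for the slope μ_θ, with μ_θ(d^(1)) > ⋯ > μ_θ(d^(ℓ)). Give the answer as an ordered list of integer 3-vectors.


Via rank(M_{q-1}∘⋯∘M_p): M ≅ I[1,1]^3, I[1,2], I[3,3].
μ_θ-semistable layers: μ^(1)=35; μ^(2)=17; μ^(3)=-13

((0, 0, 1); (0, 1, 0); (4, 0, 0))


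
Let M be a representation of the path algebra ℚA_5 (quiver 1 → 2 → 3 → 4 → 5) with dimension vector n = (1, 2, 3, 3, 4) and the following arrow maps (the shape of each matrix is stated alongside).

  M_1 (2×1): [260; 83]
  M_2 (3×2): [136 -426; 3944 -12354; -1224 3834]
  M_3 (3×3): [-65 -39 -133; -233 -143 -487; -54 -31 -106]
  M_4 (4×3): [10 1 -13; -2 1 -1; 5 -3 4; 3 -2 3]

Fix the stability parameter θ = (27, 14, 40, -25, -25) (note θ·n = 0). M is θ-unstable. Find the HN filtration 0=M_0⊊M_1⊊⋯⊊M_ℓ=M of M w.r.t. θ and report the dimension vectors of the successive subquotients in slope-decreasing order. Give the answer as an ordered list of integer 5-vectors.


Barcode: M ≅ I[1,4], I[2,2], I[3,5]^2, I[5,5]^2. HN layers by μ_θ (3 steps, strictly decreasing):
  μ^(1)=14; μ^(2)=-10/3; μ^(3)=-25

((1, 2, 1, 1, 0); (0, 0, 2, 2, 2); (0, 0, 0, 0, 2))


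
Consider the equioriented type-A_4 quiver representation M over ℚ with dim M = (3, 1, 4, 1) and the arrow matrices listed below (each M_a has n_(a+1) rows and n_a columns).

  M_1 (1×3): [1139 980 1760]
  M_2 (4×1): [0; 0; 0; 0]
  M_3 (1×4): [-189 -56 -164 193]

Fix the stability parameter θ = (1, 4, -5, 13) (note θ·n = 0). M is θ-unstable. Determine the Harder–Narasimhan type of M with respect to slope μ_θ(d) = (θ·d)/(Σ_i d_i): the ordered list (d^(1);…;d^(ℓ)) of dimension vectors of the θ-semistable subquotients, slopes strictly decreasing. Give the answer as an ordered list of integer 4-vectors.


Barcode: M ≅ I[1,1]^2, I[1,2], I[3,3]^3, I[3,4]. HN layers by μ_θ (4 steps, strictly decreasing):
  μ^(1)=13; μ^(2)=4; μ^(3)=1; μ^(4)=-5

((0, 0, 0, 1); (0, 1, 0, 0); (3, 0, 0, 0); (0, 0, 4, 0))


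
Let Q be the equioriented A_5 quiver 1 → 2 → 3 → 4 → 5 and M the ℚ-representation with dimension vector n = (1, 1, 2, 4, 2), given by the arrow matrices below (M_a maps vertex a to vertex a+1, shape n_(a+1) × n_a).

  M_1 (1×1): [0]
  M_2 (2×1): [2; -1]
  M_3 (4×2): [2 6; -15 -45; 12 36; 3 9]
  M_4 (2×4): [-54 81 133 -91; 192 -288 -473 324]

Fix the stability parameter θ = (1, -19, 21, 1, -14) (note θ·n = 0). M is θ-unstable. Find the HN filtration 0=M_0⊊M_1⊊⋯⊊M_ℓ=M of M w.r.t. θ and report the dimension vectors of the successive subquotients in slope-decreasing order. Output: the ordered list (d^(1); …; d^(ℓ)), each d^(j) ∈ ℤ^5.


Barcode: M ≅ I[1,1], I[2,4], I[3,3], I[4,4], I[4,5]^2. HN layers by μ_θ (5 steps, strictly decreasing):
  μ^(1)=21; μ^(2)=11; μ^(3)=1; μ^(4)=-13/2; μ^(5)=-19

((0, 0, 1, 0, 0); (0, 0, 1, 1, 0); (1, 0, 0, 1, 0); (0, 0, 0, 2, 2); (0, 1, 0, 0, 0))


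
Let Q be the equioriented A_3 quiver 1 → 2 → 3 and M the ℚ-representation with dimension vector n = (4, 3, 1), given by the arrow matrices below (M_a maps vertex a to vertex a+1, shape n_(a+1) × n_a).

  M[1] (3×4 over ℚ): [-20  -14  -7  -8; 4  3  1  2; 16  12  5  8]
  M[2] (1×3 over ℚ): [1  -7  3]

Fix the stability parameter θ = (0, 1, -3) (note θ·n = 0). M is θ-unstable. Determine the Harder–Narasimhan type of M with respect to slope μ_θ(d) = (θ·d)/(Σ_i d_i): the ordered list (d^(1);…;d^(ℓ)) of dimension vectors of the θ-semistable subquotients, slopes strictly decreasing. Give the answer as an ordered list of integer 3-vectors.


Barcode: M ≅ I[1,1], I[1,2]^2, I[1,3]. HN layers by μ_θ (3 steps, strictly decreasing):
  μ^(1)=1; μ^(2)=0; μ^(3)=-2/3

((0, 2, 0); (3, 0, 0); (1, 1, 1))


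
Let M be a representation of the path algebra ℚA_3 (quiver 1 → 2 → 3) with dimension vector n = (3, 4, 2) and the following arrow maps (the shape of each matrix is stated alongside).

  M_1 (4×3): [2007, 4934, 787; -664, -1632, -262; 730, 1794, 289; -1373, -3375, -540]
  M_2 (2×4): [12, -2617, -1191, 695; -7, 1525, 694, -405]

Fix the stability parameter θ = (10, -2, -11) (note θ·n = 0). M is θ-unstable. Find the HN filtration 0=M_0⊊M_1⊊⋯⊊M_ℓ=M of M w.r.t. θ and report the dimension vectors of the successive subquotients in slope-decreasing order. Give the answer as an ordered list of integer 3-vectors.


Barcode: M ≅ I[1,2], I[1,3]^2, I[2,2]. HN layers by μ_θ (3 steps, strictly decreasing):
  μ^(1)=4; μ^(2)=-1; μ^(3)=-2

((1, 1, 0); (2, 2, 2); (0, 1, 0))


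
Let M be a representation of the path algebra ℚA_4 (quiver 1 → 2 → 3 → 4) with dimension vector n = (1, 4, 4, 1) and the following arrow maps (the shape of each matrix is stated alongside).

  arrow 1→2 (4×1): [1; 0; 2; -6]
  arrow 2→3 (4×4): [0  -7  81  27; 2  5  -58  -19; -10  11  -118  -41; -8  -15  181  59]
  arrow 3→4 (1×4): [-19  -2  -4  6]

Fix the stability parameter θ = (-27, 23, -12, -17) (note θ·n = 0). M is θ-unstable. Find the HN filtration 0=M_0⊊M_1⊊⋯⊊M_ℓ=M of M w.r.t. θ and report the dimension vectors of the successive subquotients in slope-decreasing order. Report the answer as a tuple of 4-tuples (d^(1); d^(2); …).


Barcode: M ≅ I[1,2], I[2,3]^2, I[2,4], I[3,3]. HN layers by μ_θ (5 steps, strictly decreasing):
  μ^(1)=23; μ^(2)=11/2; μ^(3)=-2; μ^(4)=-12; μ^(5)=-27

((0, 1, 0, 0); (0, 2, 2, 0); (0, 1, 1, 1); (0, 0, 1, 0); (1, 0, 0, 0))


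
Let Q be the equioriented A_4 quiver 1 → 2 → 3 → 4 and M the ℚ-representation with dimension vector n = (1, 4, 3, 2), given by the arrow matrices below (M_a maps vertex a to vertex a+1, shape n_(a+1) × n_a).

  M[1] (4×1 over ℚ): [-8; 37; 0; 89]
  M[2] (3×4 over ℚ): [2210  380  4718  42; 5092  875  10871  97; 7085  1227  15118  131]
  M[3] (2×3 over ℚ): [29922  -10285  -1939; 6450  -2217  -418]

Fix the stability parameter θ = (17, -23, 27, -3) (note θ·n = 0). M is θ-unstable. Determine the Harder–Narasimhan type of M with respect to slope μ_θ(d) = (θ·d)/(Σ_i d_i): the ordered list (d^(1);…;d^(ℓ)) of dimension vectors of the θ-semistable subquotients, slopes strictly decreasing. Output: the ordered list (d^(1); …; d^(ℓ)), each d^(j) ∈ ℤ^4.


Barcode: M ≅ I[1,4], I[2,2], I[2,3], I[2,4]. HN layers by μ_θ (4 steps, strictly decreasing):
  μ^(1)=27; μ^(2)=12; μ^(3)=-3; μ^(4)=-23

((0, 0, 1, 0); (0, 0, 2, 2); (1, 1, 0, 0); (0, 3, 0, 0))


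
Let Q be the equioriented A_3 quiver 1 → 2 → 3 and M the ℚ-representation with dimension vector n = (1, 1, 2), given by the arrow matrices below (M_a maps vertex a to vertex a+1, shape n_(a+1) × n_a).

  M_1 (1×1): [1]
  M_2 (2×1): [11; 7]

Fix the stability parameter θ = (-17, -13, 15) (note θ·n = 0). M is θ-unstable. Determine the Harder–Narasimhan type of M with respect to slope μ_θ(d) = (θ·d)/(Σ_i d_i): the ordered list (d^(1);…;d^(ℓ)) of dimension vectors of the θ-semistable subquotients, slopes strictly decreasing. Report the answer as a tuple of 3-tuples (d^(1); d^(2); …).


Via rank(M_{q-1}∘⋯∘M_p): M ≅ I[1,3], I[3,3].
μ_θ-semistable layers: μ^(1)=15; μ^(2)=-13; μ^(3)=-17

((0, 0, 2); (0, 1, 0); (1, 0, 0))


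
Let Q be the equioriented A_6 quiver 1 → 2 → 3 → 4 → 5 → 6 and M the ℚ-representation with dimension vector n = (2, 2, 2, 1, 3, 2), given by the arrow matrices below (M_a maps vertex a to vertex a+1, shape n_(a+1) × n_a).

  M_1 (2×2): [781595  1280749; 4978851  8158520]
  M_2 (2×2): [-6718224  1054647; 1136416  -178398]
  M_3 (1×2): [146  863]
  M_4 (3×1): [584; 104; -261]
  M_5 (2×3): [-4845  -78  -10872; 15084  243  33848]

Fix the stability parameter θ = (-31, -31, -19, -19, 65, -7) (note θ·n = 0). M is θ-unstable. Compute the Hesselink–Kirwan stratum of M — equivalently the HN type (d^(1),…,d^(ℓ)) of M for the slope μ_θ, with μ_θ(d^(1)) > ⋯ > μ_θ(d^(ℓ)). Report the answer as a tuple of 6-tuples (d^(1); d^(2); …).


Interval decomposition of M: I[1,2], I[1,5], I[3,3], I[5,6]^2.
HN type (ℓ=4): μ^(1)=65; μ^(2)=29; μ^(3)=-19; μ^(4)=-31

((0, 0, 0, 0, 1, 0); (0, 0, 0, 0, 2, 2); (0, 0, 2, 1, 0, 0); (2, 2, 0, 0, 0, 0))


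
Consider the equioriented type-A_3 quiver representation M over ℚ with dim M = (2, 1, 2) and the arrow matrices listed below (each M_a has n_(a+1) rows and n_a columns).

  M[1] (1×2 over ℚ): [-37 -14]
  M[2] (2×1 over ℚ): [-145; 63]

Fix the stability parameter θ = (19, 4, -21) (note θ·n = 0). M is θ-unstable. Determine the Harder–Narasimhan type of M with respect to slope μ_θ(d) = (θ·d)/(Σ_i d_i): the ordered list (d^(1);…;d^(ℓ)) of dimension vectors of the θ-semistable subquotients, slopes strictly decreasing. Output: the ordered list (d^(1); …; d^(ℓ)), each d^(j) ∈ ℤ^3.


Via rank(M_{q-1}∘⋯∘M_p): M ≅ I[1,1], I[1,3], I[3,3].
μ_θ-semistable layers: μ^(1)=19; μ^(2)=2/3; μ^(3)=-21

((1, 0, 0); (1, 1, 1); (0, 0, 1))


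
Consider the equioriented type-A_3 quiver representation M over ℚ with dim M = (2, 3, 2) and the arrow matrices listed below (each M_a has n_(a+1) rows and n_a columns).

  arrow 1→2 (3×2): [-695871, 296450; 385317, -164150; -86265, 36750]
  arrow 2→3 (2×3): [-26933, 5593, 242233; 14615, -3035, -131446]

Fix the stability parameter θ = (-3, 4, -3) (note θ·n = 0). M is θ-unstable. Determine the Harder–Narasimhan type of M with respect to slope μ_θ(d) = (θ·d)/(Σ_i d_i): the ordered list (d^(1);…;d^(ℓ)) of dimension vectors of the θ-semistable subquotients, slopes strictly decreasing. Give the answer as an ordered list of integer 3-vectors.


Via rank(M_{q-1}∘⋯∘M_p): M ≅ I[1,1], I[1,3], I[2,2], I[2,3].
μ_θ-semistable layers: μ^(1)=4; μ^(2)=1/2; μ^(3)=-3

((0, 1, 0); (0, 2, 2); (2, 0, 0))


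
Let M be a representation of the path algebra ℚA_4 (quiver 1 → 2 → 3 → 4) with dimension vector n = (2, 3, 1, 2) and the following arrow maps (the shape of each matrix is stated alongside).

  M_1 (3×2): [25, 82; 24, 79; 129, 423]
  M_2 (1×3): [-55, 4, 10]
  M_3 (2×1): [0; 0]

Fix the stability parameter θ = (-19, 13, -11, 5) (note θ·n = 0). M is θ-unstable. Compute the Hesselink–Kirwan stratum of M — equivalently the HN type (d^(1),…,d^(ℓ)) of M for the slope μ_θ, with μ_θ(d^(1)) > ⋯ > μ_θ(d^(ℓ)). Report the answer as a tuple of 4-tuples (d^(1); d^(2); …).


Interval decomposition of M: I[1,2], I[1,3], I[2,2], I[4,4]^2.
HN type (ℓ=4): μ^(1)=13; μ^(2)=5; μ^(3)=1; μ^(4)=-19

((0, 2, 0, 0); (0, 0, 0, 2); (0, 1, 1, 0); (2, 0, 0, 0))


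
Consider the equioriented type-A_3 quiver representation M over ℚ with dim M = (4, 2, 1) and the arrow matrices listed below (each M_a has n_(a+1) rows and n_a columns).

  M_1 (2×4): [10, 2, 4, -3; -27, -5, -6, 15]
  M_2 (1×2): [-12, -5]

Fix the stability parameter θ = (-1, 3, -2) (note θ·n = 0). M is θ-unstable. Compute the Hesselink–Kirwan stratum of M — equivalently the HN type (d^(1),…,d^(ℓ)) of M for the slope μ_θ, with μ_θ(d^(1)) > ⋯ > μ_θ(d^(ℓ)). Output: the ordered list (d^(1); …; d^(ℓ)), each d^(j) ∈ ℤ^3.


Via rank(M_{q-1}∘⋯∘M_p): M ≅ I[1,1]^2, I[1,2], I[1,3].
μ_θ-semistable layers: μ^(1)=3; μ^(2)=1/2; μ^(3)=-1

((0, 1, 0); (0, 1, 1); (4, 0, 0))


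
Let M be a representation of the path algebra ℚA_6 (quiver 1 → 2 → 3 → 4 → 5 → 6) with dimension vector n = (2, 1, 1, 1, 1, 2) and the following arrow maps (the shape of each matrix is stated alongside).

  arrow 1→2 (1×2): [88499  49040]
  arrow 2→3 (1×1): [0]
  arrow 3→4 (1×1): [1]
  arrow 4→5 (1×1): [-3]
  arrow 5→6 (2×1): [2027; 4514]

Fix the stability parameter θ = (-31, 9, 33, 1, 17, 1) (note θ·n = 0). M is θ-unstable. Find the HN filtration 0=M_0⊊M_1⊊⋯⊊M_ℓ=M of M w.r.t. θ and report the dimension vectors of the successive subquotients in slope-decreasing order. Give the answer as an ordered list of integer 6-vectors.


Via rank(M_{q-1}∘⋯∘M_p): M ≅ I[1,1], I[1,2], I[3,6], I[6,6].
μ_θ-semistable layers: μ^(1)=13; μ^(2)=9; μ^(3)=1; μ^(4)=-31

((0, 0, 1, 1, 1, 1); (0, 1, 0, 0, 0, 0); (0, 0, 0, 0, 0, 1); (2, 0, 0, 0, 0, 0))


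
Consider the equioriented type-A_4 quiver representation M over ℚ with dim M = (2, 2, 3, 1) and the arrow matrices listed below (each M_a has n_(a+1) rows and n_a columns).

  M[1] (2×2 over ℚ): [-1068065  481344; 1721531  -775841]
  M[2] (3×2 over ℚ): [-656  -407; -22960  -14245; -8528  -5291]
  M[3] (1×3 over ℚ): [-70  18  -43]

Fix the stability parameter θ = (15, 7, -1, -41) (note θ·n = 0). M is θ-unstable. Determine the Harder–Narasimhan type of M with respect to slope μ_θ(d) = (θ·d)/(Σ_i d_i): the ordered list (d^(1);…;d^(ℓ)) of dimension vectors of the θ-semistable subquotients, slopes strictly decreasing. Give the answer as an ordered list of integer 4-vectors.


Via rank(M_{q-1}∘⋯∘M_p): M ≅ I[1,2], I[1,4], I[3,3]^2.
μ_θ-semistable layers: μ^(1)=11; μ^(2)=-1; μ^(3)=-5

((1, 1, 0, 0); (0, 0, 2, 0); (1, 1, 1, 1))


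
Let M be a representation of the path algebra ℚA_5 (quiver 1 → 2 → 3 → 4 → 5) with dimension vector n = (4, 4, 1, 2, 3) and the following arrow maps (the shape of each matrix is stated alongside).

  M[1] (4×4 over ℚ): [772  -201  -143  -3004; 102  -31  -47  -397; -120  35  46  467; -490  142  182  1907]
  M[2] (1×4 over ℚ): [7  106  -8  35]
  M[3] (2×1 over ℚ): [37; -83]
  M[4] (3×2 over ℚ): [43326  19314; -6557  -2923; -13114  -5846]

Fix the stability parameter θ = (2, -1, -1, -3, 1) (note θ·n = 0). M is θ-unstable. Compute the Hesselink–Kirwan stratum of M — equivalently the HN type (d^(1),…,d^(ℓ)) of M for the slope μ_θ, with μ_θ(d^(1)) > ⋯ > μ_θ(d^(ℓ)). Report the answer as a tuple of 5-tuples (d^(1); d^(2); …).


Via rank(M_{q-1}∘⋯∘M_p): M ≅ I[1,1], I[1,2]^2, I[1,4], I[2,2], I[4,5], I[5,5]^2.
μ_θ-semistable layers: μ^(1)=2; μ^(2)=1; μ^(3)=1/2; μ^(4)=-3/4; μ^(5)=-1; μ^(6)=-3

((1, 0, 0, 0, 0); (0, 0, 0, 0, 3); (2, 2, 0, 0, 0); (1, 1, 1, 1, 0); (0, 1, 0, 0, 0); (0, 0, 0, 1, 0))


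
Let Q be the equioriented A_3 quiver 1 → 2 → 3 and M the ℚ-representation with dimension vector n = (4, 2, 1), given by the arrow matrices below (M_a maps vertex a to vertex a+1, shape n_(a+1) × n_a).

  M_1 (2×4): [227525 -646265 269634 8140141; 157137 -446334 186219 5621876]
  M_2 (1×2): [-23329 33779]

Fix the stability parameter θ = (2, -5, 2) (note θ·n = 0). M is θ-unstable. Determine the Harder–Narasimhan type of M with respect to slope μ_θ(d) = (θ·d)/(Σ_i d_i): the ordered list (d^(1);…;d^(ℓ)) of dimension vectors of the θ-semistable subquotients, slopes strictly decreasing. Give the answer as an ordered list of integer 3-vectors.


Barcode: M ≅ I[1,1]^2, I[1,2], I[1,3]. HN layers by μ_θ (2 steps, strictly decreasing):
  μ^(1)=2; μ^(2)=-3/2

((2, 0, 1); (2, 2, 0))


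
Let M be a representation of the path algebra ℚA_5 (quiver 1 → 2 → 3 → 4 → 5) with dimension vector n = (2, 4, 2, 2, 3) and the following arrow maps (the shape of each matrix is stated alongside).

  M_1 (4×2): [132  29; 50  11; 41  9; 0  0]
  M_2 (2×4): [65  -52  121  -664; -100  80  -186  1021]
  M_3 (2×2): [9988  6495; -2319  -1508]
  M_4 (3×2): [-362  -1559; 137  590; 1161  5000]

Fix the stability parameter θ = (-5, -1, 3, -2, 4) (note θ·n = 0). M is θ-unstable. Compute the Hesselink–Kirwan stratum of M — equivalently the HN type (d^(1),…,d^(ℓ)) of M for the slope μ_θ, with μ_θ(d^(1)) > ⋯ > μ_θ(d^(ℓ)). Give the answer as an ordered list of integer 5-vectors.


Barcode: M ≅ I[1,5]^2, I[2,2]^2, I[5,5]. HN layers by μ_θ (4 steps, strictly decreasing):
  μ^(1)=4; μ^(2)=1/2; μ^(3)=-1; μ^(4)=-5

((0, 0, 0, 0, 3); (0, 0, 2, 2, 0); (0, 4, 0, 0, 0); (2, 0, 0, 0, 0))


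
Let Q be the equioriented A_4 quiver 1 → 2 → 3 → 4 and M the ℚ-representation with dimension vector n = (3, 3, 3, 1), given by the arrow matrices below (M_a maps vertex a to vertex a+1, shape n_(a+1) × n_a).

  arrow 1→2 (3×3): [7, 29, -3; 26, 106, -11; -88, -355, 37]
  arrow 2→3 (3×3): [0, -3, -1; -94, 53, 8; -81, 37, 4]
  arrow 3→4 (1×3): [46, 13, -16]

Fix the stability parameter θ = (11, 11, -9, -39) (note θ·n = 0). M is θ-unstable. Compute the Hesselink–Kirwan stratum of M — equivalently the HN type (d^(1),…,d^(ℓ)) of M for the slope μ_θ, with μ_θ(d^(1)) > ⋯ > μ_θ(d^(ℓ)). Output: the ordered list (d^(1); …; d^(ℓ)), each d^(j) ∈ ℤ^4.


Via rank(M_{q-1}∘⋯∘M_p): M ≅ I[1,3]^2, I[1,4].
μ_θ-semistable layers: μ^(1)=13/3; μ^(2)=-13/2

((2, 2, 2, 0); (1, 1, 1, 1))


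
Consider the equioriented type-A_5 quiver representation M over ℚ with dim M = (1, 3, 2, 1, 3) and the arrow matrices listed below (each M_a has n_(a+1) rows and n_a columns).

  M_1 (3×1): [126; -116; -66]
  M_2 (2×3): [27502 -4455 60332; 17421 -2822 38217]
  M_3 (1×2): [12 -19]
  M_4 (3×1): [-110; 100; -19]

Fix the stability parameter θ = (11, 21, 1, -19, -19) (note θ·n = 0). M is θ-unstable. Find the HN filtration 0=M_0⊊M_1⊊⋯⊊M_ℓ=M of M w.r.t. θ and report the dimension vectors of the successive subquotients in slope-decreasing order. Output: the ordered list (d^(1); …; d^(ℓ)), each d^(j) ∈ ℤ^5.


Interval decomposition of M: I[1,5], I[2,2], I[2,3], I[5,5]^2.
HN type (ℓ=4): μ^(1)=21; μ^(2)=11; μ^(3)=-1; μ^(4)=-19

((0, 1, 0, 0, 0); (0, 1, 1, 0, 0); (1, 1, 1, 1, 1); (0, 0, 0, 0, 2))


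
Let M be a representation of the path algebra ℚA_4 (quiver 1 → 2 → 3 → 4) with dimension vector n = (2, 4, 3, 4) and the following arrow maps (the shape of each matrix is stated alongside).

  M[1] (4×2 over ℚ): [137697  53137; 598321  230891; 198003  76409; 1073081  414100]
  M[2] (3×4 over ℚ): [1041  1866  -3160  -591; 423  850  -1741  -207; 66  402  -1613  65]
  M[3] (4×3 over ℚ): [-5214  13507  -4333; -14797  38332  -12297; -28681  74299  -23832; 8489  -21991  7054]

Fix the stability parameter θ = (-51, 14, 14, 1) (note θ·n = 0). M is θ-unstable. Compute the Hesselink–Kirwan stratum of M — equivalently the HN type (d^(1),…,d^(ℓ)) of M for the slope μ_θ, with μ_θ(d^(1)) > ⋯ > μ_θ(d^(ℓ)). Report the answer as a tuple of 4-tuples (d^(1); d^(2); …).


Barcode: M ≅ I[1,4]^2, I[2,2], I[2,4], I[4,4]. HN layers by μ_θ (4 steps, strictly decreasing):
  μ^(1)=14; μ^(2)=29/3; μ^(3)=1; μ^(4)=-51

((0, 1, 0, 0); (0, 3, 3, 3); (0, 0, 0, 1); (2, 0, 0, 0))


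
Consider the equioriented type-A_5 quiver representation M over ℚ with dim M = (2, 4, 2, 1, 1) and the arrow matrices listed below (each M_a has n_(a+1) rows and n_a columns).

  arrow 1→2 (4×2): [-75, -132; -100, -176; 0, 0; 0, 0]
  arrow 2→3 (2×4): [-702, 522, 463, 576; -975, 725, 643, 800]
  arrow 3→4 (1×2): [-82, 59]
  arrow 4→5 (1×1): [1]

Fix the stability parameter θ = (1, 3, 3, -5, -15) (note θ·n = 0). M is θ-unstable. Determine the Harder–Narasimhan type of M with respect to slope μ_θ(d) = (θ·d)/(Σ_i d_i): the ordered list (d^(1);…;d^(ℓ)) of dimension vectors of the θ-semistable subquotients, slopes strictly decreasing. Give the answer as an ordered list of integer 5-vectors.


Via rank(M_{q-1}∘⋯∘M_p): M ≅ I[1,1], I[1,5], I[2,2]^2, I[2,3].
μ_θ-semistable layers: μ^(1)=3; μ^(2)=1; μ^(3)=-13/5

((0, 3, 1, 0, 0); (1, 0, 0, 0, 0); (1, 1, 1, 1, 1))


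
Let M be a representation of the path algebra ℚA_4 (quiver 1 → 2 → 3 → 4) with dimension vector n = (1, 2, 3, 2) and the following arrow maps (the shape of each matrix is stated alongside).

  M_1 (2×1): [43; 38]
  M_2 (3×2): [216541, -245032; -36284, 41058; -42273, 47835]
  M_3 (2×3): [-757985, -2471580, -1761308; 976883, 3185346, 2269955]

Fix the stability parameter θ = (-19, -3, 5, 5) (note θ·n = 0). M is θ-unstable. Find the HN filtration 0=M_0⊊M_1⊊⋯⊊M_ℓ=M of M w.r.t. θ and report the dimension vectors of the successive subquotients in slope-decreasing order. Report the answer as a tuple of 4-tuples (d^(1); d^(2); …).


Interval decomposition of M: I[1,4], I[2,4], I[3,3].
HN type (ℓ=3): μ^(1)=5; μ^(2)=-3; μ^(3)=-19

((0, 0, 3, 2); (0, 2, 0, 0); (1, 0, 0, 0))


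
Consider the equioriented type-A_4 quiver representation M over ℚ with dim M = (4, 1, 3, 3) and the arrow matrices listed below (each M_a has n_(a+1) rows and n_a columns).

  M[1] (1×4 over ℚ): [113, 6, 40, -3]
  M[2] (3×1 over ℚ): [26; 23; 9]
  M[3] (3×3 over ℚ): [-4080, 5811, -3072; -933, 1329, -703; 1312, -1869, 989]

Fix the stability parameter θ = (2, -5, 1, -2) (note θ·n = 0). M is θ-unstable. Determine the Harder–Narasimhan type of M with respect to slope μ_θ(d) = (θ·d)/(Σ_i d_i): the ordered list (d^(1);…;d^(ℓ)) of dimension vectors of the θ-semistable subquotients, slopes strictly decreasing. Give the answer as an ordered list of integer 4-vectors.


Barcode: M ≅ I[1,1]^3, I[1,4], I[3,4]^2. HN layers by μ_θ (3 steps, strictly decreasing):
  μ^(1)=2; μ^(2)=-1/2; μ^(3)=-3/2

((3, 0, 0, 0); (0, 0, 3, 3); (1, 1, 0, 0))


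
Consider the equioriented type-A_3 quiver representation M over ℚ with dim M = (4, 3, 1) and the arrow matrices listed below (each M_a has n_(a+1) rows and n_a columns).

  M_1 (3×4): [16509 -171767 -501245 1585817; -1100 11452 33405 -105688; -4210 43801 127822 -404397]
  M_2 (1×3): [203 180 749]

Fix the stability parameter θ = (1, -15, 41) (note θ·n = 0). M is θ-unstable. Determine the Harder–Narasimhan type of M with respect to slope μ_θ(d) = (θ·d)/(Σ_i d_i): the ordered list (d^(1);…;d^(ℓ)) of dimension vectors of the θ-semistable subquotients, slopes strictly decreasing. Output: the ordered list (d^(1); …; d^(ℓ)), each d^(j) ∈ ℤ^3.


Via rank(M_{q-1}∘⋯∘M_p): M ≅ I[1,1], I[1,2]^2, I[1,3].
μ_θ-semistable layers: μ^(1)=41; μ^(2)=1; μ^(3)=-7

((0, 0, 1); (1, 0, 0); (3, 3, 0))


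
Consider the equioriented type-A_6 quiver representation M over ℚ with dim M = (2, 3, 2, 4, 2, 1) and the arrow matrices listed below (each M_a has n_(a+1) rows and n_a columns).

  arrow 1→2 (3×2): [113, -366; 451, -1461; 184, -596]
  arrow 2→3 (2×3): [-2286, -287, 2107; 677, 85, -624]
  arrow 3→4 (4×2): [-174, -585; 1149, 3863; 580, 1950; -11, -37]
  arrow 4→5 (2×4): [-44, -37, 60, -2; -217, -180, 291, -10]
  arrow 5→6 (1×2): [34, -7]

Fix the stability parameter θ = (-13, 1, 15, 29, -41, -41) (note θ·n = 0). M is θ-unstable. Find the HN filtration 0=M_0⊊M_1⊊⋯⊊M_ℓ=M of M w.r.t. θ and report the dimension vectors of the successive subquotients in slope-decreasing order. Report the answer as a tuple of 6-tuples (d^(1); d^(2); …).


Barcode: M ≅ I[1,5], I[1,6], I[2,2], I[4,4]^2. HN layers by μ_θ (4 steps, strictly decreasing):
  μ^(1)=29; μ^(2)=1; μ^(3)=-37/5; μ^(4)=-13

((0, 0, 0, 2, 0, 0); (0, 2, 1, 1, 1, 0); (0, 1, 1, 1, 1, 1); (2, 0, 0, 0, 0, 0))
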